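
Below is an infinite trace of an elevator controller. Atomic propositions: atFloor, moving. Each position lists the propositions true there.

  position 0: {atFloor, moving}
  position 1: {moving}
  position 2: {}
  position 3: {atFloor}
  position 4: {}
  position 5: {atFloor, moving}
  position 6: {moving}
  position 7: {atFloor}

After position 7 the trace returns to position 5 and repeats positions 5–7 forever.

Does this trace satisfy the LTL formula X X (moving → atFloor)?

Yes

The position after 0 is 1; X (moving → atFloor) is true there.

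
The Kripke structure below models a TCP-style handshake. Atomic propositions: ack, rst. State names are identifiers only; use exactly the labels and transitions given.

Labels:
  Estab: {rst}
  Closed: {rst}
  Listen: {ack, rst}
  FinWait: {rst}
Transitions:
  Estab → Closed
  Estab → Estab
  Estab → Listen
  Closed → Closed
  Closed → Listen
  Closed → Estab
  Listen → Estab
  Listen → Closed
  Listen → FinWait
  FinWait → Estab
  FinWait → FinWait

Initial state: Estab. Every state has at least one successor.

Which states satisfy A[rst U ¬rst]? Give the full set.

none

States satisfying rst: {Estab, Closed, Listen, FinWait}.
States satisfying ¬rst: ∅.
States satisfying A[rst U ¬rst]: ∅.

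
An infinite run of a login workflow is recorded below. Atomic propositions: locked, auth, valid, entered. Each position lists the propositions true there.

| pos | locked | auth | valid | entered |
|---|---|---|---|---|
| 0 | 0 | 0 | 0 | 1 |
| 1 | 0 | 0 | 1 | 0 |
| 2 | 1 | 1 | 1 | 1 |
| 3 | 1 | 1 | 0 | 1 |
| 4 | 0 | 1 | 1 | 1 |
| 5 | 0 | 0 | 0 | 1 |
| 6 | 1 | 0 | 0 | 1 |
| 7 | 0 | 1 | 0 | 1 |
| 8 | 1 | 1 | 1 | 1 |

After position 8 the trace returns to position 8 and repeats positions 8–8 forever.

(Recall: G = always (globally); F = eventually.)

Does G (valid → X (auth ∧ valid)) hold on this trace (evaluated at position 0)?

Does not hold

valid → X (auth ∧ valid) must hold at every position from 0 onward. It fails at position 2, so G (valid → X (auth ∧ valid)) is false.
Positions where valid holds: 1, 2, 4, 8.
Check X (auth ∧ valid) at each: 1→ok, 2→fails, 4→fails, 8→ok.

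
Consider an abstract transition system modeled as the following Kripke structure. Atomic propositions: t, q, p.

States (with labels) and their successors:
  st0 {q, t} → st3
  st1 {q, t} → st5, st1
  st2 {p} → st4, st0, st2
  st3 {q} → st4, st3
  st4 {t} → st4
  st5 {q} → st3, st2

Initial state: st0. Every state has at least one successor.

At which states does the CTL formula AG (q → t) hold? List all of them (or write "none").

States satisfying q → t: {st0, st1, st2, st4}.
States satisfying AG (q → t): {st4}.

{st4}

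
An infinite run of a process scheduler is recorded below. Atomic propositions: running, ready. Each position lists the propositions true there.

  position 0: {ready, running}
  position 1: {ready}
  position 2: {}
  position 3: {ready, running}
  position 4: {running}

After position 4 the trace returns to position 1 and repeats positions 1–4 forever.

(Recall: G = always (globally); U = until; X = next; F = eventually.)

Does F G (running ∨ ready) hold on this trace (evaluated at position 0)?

G (running ∨ ready) is false at every position 0..4, so it never becomes true and F G (running ∨ ready) fails.

No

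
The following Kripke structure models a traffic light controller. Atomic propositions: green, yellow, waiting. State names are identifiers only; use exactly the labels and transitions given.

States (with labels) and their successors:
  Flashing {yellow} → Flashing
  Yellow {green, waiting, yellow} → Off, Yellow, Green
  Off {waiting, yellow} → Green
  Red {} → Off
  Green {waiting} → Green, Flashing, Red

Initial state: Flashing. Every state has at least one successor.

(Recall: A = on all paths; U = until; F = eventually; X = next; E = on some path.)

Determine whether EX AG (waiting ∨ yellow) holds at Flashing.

States satisfying AG (waiting ∨ yellow): {Flashing}.
States satisfying EX AG (waiting ∨ yellow): {Flashing, Green}.
Flashing ∈ Sat(EX AG (waiting ∨ yellow)).

Holds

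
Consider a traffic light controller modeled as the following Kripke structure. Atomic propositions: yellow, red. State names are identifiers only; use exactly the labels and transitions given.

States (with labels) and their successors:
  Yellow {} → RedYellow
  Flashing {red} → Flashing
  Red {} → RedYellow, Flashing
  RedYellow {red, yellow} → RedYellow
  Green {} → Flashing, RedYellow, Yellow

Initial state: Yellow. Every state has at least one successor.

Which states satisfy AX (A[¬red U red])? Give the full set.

{Yellow, Flashing, Red, RedYellow, Green}

States satisfying A[¬red U red]: {Yellow, Flashing, Red, RedYellow, Green}.
States satisfying AX (A[¬red U red]): {Yellow, Flashing, Red, RedYellow, Green}.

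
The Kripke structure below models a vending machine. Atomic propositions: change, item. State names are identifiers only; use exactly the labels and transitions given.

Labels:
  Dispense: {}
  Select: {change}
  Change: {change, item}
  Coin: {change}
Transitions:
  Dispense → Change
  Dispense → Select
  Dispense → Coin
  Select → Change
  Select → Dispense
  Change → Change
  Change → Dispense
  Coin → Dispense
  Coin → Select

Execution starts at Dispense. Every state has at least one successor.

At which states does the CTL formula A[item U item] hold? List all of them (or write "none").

States satisfying item: {Change}.
States satisfying A[item U item]: {Change}.

{Change}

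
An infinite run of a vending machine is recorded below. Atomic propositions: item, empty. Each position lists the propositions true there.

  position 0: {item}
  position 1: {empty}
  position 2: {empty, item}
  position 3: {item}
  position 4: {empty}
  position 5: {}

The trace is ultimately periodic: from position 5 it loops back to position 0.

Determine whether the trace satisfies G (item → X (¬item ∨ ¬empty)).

Satisfied

item → X (¬item ∨ ¬empty) holds at every position 0..5, and those are all positions ever visited, so G (item → X (¬item ∨ ¬empty)) holds.
Positions where item holds: 0, 2, 3.
Check X (¬item ∨ ¬empty) at each: 0→ok, 2→ok, 3→ok.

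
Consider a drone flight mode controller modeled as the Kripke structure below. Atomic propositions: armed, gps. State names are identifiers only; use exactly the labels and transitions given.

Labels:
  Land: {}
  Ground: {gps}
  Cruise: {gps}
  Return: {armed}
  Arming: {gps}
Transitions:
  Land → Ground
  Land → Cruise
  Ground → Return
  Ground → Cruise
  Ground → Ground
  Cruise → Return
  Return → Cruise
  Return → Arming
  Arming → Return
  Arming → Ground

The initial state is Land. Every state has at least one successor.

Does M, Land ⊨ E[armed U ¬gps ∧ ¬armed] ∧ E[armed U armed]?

No

States satisfying armed: {Return}.
States satisfying ¬gps ∧ ¬armed: {Land}.
States satisfying E[armed U ¬gps ∧ ¬armed]: {Land}.
States satisfying E[armed U armed]: {Return}.
States satisfying E[armed U ¬gps ∧ ¬armed] ∧ E[armed U armed]: ∅.
Land ∉ Sat(E[armed U ¬gps ∧ ¬armed] ∧ E[armed U armed]).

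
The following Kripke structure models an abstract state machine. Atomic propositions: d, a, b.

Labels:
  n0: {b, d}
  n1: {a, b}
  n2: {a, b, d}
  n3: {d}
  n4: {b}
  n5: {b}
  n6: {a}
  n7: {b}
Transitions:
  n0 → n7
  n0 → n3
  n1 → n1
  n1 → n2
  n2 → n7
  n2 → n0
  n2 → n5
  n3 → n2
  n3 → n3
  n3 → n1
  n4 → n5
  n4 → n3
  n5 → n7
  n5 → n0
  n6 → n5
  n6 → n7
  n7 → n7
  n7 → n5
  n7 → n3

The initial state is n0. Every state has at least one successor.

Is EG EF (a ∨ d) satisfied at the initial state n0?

Yes

States satisfying EF (a ∨ d): {n0, n1, n2, n3, n4, n5, n6, n7}.
States satisfying EG EF (a ∨ d): {n0, n1, n2, n3, n4, n5, n6, n7}.
n0 ∈ Sat(EG EF (a ∨ d)).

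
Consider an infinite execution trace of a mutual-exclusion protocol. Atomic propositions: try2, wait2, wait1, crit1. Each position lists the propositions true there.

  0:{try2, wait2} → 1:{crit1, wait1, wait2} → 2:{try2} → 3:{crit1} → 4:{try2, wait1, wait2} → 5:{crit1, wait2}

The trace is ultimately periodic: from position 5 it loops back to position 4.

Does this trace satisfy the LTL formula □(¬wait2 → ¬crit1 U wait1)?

¬wait2 → ¬crit1 U wait1 must hold at every position from 0 onward. It fails at position 2, so □(¬wait2 → ¬crit1 U wait1) is false.
Positions where ¬wait2 holds: 2, 3.
Check ¬crit1 U wait1 at each: 2→fails, 3→fails.

No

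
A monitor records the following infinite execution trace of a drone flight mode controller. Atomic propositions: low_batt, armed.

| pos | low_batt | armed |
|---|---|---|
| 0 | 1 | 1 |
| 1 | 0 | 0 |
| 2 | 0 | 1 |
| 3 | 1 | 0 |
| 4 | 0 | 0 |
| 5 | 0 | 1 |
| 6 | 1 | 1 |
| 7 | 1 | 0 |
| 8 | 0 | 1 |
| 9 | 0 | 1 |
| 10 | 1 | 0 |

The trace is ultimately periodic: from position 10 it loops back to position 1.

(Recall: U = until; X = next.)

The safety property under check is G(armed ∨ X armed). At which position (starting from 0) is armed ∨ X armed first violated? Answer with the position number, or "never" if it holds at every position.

3

Check armed ∨ X armed at each position in order: 0 ✓, 1 ✓, 2 ✓.
At position 3 the labels are {low_batt} and the next position 4 has {}, so armed ∨ X armed is false there. This is the first violation.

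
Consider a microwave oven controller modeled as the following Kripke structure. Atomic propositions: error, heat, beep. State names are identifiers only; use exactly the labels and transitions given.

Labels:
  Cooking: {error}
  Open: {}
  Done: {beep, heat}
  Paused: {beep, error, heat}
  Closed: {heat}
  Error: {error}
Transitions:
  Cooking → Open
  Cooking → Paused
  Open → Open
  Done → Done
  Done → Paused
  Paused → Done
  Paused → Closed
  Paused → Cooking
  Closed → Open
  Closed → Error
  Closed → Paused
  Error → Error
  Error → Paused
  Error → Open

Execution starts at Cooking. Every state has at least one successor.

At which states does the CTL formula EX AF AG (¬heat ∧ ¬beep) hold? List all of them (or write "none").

States satisfying AF AG (¬heat ∧ ¬beep): {Open}.
States satisfying EX AF AG (¬heat ∧ ¬beep): {Cooking, Open, Closed, Error}.

{Cooking, Open, Closed, Error}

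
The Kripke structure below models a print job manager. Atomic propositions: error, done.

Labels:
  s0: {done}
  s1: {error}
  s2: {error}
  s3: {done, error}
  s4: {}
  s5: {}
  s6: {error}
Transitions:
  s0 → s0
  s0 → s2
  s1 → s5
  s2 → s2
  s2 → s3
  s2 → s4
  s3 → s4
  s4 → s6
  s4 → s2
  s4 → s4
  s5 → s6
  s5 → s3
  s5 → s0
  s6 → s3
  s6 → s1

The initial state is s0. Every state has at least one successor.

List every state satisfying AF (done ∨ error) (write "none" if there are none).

States satisfying done ∨ error: {s0, s1, s2, s3, s6}.
States satisfying AF (done ∨ error): {s0, s1, s2, s3, s5, s6}.

{s0, s1, s2, s3, s5, s6}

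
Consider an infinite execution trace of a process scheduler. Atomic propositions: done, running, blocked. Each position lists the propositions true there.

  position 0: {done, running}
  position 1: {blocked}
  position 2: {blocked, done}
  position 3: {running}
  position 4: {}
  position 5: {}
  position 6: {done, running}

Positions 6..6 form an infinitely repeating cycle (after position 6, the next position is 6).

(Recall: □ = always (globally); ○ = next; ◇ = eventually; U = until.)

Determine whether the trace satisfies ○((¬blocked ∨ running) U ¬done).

Holds

The position after 0 is 1; (¬blocked ∨ running) U ¬done is true there.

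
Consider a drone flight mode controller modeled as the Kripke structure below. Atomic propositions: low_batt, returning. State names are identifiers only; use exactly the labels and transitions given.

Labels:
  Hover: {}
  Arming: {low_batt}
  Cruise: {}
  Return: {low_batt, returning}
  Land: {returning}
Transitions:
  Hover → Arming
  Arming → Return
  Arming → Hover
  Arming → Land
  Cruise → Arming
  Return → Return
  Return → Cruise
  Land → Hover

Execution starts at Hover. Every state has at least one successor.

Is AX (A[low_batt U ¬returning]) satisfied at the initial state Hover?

States satisfying A[low_batt U ¬returning]: {Hover, Arming, Cruise}.
States satisfying AX (A[low_batt U ¬returning]): {Hover, Cruise, Land}.
Hover ∈ Sat(AX (A[low_batt U ¬returning])).

Satisfied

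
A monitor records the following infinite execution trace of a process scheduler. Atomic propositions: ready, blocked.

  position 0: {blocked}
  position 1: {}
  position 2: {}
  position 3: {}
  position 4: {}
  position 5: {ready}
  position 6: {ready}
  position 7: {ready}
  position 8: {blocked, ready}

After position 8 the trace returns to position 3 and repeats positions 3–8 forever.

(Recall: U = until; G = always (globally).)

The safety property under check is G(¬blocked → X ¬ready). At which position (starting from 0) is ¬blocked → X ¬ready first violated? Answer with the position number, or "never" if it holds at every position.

Check ¬blocked → X ¬ready at each position in order: 0 ✓, 1 ✓, 2 ✓, 3 ✓.
At position 4 the labels are {} and the next position 5 has {ready}, so ¬blocked → X ¬ready is false there. This is the first violation.

4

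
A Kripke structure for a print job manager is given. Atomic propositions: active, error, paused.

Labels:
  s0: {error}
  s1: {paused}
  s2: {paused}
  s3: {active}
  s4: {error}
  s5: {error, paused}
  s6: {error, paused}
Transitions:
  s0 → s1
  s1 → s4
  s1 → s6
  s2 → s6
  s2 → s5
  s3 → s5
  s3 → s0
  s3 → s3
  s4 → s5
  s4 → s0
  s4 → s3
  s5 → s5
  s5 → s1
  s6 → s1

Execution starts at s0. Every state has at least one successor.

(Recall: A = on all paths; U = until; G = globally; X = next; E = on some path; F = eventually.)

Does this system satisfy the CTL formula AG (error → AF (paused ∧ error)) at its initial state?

No

States satisfying error → AF (paused ∧ error): {s1, s2, s3, s5, s6}.
States satisfying AG (error → AF (paused ∧ error)): ∅.
s0 is reachable from s0 and violates error → AF (paused ∧ error), so AG fails at s0.
s0 ∉ Sat(AG (error → AF (paused ∧ error))).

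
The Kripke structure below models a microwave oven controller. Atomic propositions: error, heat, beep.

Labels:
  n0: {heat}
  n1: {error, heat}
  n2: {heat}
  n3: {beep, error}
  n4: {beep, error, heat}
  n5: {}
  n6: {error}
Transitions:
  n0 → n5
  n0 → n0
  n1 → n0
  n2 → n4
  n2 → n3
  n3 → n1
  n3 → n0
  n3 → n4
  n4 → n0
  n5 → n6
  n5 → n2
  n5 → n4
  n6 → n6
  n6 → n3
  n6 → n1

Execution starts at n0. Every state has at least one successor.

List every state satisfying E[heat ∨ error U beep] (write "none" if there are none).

States satisfying heat ∨ error: {n0, n1, n2, n3, n4, n6}.
States satisfying beep: {n3, n4}.
States satisfying E[heat ∨ error U beep]: {n2, n3, n4, n6}.

{n2, n3, n4, n6}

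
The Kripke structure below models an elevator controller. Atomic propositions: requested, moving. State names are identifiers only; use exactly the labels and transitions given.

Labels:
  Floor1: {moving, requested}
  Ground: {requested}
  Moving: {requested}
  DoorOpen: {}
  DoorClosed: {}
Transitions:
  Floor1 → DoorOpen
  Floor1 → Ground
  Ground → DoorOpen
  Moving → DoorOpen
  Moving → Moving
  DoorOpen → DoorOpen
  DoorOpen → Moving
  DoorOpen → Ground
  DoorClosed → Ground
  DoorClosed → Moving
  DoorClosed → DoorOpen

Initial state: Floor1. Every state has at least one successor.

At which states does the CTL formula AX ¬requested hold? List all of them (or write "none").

States satisfying ¬requested: {DoorOpen, DoorClosed}.
States satisfying AX ¬requested: {Ground}.

{Ground}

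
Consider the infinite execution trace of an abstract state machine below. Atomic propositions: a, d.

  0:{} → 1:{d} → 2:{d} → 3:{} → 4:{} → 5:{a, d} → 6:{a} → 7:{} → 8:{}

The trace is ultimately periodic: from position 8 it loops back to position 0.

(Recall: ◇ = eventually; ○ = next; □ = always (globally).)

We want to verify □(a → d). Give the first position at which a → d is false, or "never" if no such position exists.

6

Check a → d at each position in order: 0 ✓, 1 ✓, 2 ✓, 3 ✓, 4 ✓, 5 ✓.
At position 6 the labels are {a}, so a → d is false there. This is the first violation.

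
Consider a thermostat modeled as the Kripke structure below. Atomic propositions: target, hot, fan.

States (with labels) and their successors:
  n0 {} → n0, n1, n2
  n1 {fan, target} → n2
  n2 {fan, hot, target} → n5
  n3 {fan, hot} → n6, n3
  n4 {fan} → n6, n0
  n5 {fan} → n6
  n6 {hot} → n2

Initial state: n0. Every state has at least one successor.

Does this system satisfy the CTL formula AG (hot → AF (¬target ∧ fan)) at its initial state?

States satisfying hot → AF (¬target ∧ fan): {n0, n1, n2, n3, n4, n5, n6}.
States satisfying AG (hot → AF (¬target ∧ fan)): {n0, n1, n2, n3, n4, n5, n6}.
Every state reachable from n0 satisfies hot → AF (¬target ∧ fan).
n0 ∈ Sat(AG (hot → AF (¬target ∧ fan))).

Satisfied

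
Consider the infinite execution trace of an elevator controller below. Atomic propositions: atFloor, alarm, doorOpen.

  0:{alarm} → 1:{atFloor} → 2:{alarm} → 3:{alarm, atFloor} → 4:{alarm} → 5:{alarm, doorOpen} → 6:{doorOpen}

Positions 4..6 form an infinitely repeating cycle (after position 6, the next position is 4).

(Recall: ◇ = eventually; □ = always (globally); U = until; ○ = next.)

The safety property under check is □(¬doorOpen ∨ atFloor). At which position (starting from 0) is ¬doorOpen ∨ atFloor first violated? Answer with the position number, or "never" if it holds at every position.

5

Check ¬doorOpen ∨ atFloor at each position in order: 0 ✓, 1 ✓, 2 ✓, 3 ✓, 4 ✓.
At position 5 the labels are {alarm, doorOpen}, so ¬doorOpen ∨ atFloor is false there. This is the first violation.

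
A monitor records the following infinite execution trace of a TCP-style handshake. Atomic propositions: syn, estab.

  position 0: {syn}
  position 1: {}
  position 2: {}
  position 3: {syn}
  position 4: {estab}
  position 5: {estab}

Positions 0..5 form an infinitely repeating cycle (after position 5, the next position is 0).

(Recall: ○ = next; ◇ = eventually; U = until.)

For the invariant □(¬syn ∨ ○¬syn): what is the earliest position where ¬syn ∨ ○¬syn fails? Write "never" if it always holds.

¬syn ∨ ○¬syn holds at every position 0..5, and those are all the positions the trace ever visits, so the invariant □(¬syn ∨ ○¬syn) is never violated.

never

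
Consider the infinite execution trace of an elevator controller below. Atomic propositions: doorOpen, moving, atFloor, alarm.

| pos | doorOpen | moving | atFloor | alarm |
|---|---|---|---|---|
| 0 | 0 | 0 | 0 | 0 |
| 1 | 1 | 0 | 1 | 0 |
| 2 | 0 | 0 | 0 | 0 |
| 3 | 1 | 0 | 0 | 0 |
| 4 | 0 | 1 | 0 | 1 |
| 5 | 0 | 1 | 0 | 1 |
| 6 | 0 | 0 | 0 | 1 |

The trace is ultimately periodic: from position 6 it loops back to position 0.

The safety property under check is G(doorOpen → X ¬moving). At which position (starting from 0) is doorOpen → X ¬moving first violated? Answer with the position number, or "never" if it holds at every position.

Check doorOpen → X ¬moving at each position in order: 0 ✓, 1 ✓, 2 ✓.
At position 3 the labels are {doorOpen} and the next position 4 has {alarm, moving}, so doorOpen → X ¬moving is false there. This is the first violation.

3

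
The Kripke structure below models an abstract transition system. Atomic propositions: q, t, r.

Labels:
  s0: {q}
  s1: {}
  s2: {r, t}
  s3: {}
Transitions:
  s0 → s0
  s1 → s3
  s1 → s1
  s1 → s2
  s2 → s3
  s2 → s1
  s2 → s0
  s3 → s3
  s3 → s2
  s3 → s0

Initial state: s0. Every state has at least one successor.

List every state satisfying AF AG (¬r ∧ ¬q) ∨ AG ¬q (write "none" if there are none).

none

States satisfying AG (¬r ∧ ¬q): ∅.
States satisfying AF AG (¬r ∧ ¬q): ∅.
States satisfying ¬q: {s1, s2, s3}.
States satisfying AG ¬q: ∅.
States satisfying AF AG (¬r ∧ ¬q) ∨ AG ¬q: ∅.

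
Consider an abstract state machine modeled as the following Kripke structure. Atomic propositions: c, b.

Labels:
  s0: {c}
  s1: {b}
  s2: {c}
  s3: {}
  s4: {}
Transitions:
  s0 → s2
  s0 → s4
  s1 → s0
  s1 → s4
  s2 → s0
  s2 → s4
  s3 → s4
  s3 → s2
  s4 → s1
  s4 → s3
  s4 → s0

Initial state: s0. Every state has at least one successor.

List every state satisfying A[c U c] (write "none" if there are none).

States satisfying c: {s0, s2}.
States satisfying A[c U c]: {s0, s2}.

{s0, s2}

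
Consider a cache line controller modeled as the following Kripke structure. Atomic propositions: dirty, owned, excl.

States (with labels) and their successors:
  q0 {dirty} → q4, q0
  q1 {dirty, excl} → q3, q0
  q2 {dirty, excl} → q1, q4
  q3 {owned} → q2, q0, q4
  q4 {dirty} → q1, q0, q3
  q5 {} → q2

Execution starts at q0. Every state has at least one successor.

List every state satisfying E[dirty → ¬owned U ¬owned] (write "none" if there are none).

{q0, q1, q2, q3, q4, q5}

States satisfying dirty → ¬owned: {q0, q1, q2, q3, q4, q5}.
States satisfying ¬owned: {q0, q1, q2, q4, q5}.
States satisfying E[dirty → ¬owned U ¬owned]: {q0, q1, q2, q3, q4, q5}.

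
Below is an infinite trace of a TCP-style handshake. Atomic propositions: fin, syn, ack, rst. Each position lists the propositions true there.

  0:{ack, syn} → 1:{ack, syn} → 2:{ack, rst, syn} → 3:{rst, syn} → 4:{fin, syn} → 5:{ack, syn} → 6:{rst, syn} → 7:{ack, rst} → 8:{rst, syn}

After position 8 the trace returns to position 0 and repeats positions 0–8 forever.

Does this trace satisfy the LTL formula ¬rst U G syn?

No

Walking from position 0: at position 2, G syn has not yet held and ¬rst fails, so ¬rst U G syn is false.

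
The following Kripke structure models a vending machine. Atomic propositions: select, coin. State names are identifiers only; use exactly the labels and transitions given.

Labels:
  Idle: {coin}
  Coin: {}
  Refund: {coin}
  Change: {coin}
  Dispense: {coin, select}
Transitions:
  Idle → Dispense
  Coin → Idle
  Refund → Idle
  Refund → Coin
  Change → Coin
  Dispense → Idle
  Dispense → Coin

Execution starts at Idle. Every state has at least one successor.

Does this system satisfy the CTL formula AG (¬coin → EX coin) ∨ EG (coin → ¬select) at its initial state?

Yes

States satisfying ¬coin → EX coin: {Idle, Coin, Refund, Change, Dispense}.
States satisfying AG (¬coin → EX coin): {Idle, Coin, Refund, Change, Dispense}.
States satisfying coin → ¬select: {Idle, Coin, Refund, Change}.
States satisfying EG (coin → ¬select): ∅.
States satisfying AG (¬coin → EX coin) ∨ EG (coin → ¬select): {Idle, Coin, Refund, Change, Dispense}.
Idle ∈ Sat(AG (¬coin → EX coin) ∨ EG (coin → ¬select)).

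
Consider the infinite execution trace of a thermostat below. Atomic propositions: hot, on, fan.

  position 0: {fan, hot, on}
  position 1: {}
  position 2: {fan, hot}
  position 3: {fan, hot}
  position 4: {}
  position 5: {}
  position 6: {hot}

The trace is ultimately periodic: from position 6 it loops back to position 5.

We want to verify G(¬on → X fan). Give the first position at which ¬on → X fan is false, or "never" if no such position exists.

3

Check ¬on → X fan at each position in order: 0 ✓, 1 ✓, 2 ✓.
At position 3 the labels are {fan, hot} and the next position 4 has {}, so ¬on → X fan is false there. This is the first violation.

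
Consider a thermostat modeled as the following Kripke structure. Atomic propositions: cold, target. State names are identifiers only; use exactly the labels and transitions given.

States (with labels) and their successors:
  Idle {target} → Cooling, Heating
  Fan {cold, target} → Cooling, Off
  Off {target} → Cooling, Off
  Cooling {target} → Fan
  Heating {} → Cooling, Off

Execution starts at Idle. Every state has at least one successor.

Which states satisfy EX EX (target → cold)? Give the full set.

{Idle, Fan, Off, Heating}

States satisfying EX (target → cold): {Idle, Cooling}.
States satisfying EX EX (target → cold): {Idle, Fan, Off, Heating}.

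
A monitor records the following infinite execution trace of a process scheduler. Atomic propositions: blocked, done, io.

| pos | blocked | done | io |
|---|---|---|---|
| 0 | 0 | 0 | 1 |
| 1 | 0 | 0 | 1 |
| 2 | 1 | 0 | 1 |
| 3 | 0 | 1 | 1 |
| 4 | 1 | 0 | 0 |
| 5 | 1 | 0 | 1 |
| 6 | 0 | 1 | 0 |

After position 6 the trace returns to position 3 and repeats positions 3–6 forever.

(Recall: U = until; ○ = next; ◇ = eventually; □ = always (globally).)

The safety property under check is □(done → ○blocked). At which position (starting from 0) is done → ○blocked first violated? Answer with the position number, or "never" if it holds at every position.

Check done → ○blocked at each position in order: 0 ✓, 1 ✓, 2 ✓, 3 ✓, 4 ✓, 5 ✓.
At position 6 the labels are {done} and the next position 3 has {done, io}, so done → ○blocked is false there. This is the first violation.

6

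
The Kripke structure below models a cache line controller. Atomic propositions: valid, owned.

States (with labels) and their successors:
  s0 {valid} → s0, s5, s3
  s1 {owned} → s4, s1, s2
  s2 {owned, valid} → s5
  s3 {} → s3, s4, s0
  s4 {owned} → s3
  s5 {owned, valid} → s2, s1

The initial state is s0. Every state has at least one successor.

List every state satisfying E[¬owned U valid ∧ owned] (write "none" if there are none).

States satisfying ¬owned: {s0, s3}.
States satisfying valid ∧ owned: {s2, s5}.
States satisfying E[¬owned U valid ∧ owned]: {s0, s2, s3, s5}.

{s0, s2, s3, s5}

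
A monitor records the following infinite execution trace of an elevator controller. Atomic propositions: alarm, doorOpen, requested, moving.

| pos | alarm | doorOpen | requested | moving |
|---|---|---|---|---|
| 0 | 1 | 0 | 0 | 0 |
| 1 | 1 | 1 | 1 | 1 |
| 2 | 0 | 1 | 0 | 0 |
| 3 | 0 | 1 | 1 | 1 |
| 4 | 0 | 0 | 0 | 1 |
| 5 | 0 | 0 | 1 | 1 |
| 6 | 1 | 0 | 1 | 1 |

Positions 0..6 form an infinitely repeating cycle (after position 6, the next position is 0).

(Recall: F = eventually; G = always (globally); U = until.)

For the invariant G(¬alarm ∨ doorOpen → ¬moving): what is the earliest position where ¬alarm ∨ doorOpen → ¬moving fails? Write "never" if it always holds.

1

Check ¬alarm ∨ doorOpen → ¬moving at each position in order: 0 ✓.
At position 1 the labels are {alarm, doorOpen, moving, requested}, so ¬alarm ∨ doorOpen → ¬moving is false there. This is the first violation.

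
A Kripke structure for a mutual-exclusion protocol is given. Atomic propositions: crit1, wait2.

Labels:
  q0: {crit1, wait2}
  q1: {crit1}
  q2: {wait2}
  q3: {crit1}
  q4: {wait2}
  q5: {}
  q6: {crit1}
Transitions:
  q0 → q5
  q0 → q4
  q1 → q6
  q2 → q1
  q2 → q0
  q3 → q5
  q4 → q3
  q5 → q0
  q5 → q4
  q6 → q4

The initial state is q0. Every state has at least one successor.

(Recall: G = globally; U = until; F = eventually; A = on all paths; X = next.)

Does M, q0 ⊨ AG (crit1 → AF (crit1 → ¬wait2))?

Holds

States satisfying crit1 → AF (crit1 → ¬wait2): {q0, q1, q2, q3, q4, q5, q6}.
States satisfying AG (crit1 → AF (crit1 → ¬wait2)): {q0, q1, q2, q3, q4, q5, q6}.
Every state reachable from q0 satisfies crit1 → AF (crit1 → ¬wait2).
q0 ∈ Sat(AG (crit1 → AF (crit1 → ¬wait2))).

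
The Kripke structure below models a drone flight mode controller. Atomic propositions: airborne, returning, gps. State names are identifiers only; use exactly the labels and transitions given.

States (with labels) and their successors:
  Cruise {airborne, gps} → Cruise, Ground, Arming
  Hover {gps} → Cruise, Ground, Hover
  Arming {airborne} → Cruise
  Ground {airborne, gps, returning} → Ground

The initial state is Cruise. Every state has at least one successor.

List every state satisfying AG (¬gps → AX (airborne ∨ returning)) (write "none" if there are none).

States satisfying ¬gps → AX (airborne ∨ returning): {Cruise, Hover, Arming, Ground}.
States satisfying AG (¬gps → AX (airborne ∨ returning)): {Cruise, Hover, Arming, Ground}.

{Cruise, Hover, Arming, Ground}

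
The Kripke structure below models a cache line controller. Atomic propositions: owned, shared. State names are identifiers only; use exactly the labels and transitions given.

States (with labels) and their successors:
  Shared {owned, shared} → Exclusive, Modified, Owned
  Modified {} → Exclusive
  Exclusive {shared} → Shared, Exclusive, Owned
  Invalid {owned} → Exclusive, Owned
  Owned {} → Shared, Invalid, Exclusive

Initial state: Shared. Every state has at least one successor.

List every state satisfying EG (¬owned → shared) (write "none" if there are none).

{Shared, Exclusive, Invalid}

States satisfying ¬owned → shared: {Shared, Exclusive, Invalid}.
States satisfying EG (¬owned → shared): {Shared, Exclusive, Invalid}.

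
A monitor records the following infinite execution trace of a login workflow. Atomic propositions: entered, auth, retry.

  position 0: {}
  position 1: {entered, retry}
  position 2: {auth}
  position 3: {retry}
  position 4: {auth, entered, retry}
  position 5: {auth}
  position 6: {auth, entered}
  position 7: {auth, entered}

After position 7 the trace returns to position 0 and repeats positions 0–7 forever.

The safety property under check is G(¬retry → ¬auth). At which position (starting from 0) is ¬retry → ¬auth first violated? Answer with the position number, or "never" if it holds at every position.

Check ¬retry → ¬auth at each position in order: 0 ✓, 1 ✓.
At position 2 the labels are {auth}, so ¬retry → ¬auth is false there. This is the first violation.

2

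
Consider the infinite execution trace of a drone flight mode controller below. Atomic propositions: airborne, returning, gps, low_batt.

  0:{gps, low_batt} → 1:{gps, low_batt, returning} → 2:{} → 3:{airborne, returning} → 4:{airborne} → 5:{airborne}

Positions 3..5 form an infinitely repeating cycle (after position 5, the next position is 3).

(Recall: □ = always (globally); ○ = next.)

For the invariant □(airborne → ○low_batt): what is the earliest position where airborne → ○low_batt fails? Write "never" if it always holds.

3

Check airborne → ○low_batt at each position in order: 0 ✓, 1 ✓, 2 ✓.
At position 3 the labels are {airborne, returning} and the next position 4 has {airborne}, so airborne → ○low_batt is false there. This is the first violation.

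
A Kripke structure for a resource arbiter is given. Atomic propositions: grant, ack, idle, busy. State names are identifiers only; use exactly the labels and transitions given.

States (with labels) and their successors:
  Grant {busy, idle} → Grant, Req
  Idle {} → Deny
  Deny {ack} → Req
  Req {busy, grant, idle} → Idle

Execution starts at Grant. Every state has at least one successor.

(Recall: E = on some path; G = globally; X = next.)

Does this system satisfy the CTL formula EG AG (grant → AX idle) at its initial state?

States satisfying AG (grant → AX idle): ∅.
States satisfying EG AG (grant → AX idle): ∅.
No suitable path/successor from Grant witnesses the formula.
Grant ∉ Sat(EG AG (grant → AX idle)).

Does not hold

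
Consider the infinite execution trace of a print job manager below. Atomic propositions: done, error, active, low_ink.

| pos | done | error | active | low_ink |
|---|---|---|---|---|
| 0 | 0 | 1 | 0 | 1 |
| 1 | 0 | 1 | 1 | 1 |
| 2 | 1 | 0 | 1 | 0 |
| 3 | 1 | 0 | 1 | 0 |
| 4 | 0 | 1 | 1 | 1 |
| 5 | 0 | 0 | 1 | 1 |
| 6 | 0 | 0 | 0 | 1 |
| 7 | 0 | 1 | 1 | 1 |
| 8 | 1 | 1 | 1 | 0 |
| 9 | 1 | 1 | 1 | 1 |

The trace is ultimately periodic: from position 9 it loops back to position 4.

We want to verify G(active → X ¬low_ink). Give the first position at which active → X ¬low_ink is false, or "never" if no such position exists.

3

Check active → X ¬low_ink at each position in order: 0 ✓, 1 ✓, 2 ✓.
At position 3 the labels are {active, done} and the next position 4 has {active, error, low_ink}, so active → X ¬low_ink is false there. This is the first violation.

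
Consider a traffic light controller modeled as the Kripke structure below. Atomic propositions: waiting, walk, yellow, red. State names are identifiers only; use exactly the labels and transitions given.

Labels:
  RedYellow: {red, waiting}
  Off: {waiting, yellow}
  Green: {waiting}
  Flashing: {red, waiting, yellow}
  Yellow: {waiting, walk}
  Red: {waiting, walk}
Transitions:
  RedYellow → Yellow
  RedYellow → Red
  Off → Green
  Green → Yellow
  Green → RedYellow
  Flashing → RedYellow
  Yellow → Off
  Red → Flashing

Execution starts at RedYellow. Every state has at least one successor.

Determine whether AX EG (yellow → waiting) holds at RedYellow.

Holds

States satisfying EG (yellow → waiting): {RedYellow, Off, Green, Flashing, Yellow, Red}.
States satisfying AX EG (yellow → waiting): {RedYellow, Off, Green, Flashing, Yellow, Red}.
RedYellow ∈ Sat(AX EG (yellow → waiting)).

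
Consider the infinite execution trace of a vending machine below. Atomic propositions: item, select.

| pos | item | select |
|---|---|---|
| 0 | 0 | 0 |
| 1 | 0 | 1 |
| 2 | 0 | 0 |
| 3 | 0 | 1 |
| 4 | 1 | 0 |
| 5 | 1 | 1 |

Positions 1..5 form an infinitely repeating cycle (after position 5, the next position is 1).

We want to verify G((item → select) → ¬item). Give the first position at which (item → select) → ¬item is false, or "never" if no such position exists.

5

Check (item → select) → ¬item at each position in order: 0 ✓, 1 ✓, 2 ✓, 3 ✓, 4 ✓.
At position 5 the labels are {item, select}, so (item → select) → ¬item is false there. This is the first violation.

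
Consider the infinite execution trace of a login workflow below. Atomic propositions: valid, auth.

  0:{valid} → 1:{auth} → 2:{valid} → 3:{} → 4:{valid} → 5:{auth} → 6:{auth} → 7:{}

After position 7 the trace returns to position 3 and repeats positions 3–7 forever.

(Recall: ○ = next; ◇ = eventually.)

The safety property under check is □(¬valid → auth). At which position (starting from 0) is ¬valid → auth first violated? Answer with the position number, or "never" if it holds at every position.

3

Check ¬valid → auth at each position in order: 0 ✓, 1 ✓, 2 ✓.
At position 3 the labels are {}, so ¬valid → auth is false there. This is the first violation.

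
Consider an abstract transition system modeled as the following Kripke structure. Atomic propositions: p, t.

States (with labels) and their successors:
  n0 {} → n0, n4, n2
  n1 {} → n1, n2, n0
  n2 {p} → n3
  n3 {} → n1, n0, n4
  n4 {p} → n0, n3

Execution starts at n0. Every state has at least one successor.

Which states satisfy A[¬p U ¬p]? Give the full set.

{n0, n1, n3}

States satisfying ¬p: {n0, n1, n3}.
States satisfying A[¬p U ¬p]: {n0, n1, n3}.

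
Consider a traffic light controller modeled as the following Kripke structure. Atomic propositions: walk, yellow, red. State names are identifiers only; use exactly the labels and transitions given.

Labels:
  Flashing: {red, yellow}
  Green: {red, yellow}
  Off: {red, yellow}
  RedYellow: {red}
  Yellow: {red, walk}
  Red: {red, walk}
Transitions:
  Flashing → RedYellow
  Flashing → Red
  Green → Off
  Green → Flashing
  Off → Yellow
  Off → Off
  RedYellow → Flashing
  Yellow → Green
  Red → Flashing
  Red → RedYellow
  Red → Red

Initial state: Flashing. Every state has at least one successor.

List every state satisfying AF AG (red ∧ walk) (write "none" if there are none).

none

States satisfying AG (red ∧ walk): ∅.
States satisfying AF AG (red ∧ walk): ∅.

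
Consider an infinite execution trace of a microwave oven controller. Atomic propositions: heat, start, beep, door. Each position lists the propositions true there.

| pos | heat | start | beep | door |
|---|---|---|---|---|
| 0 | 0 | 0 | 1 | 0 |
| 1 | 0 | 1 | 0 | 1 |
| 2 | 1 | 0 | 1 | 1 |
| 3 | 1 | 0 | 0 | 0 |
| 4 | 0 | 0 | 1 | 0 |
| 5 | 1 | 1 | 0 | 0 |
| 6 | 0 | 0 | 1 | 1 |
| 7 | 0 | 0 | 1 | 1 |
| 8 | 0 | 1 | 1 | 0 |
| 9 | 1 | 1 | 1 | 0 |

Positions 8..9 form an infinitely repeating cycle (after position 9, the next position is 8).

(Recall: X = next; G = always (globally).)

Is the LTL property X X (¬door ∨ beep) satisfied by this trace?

The position after 0 is 1; X (¬door ∨ beep) is true there.

Satisfied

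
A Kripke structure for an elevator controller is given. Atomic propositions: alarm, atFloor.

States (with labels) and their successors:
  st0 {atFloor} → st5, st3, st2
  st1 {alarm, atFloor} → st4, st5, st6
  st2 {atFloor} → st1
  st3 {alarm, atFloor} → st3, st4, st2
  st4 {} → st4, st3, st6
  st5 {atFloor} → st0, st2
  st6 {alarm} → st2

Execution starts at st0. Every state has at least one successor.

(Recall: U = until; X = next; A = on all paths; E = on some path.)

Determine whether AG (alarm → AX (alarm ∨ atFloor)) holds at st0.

Does not hold

States satisfying alarm → AX (alarm ∨ atFloor): {st0, st2, st4, st5, st6}.
States satisfying AG (alarm → AX (alarm ∨ atFloor)): ∅.
st1 is reachable from st0 and violates alarm → AX (alarm ∨ atFloor), so AG fails at st0.
st0 ∉ Sat(AG (alarm → AX (alarm ∨ atFloor))).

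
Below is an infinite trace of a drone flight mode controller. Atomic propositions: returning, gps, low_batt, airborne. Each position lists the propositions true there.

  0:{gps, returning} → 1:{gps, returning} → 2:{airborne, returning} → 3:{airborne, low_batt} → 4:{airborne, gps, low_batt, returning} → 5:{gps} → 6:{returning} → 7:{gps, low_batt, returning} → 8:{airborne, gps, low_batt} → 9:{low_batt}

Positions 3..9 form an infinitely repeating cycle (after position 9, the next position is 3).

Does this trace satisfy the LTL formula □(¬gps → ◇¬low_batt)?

Yes

¬gps → ◇¬low_batt holds at every position 0..9, and those are all positions ever visited, so □(¬gps → ◇¬low_batt) holds.
Positions where ¬gps holds: 2, 3, 6, 9.
Check ◇¬low_batt at each: 2→ok, 3→ok, 6→ok, 9→ok.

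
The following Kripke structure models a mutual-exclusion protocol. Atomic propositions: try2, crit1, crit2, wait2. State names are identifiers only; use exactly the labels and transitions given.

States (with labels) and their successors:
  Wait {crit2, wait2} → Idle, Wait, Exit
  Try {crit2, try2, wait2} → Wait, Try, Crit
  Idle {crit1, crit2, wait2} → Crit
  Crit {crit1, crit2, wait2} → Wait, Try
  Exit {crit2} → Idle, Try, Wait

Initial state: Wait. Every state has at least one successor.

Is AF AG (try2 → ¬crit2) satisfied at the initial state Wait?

States satisfying AG (try2 → ¬crit2): ∅.
States satisfying AF AG (try2 → ¬crit2): ∅.
There is a path from Wait along which AG (try2 → ¬crit2) never holds.
Wait ∉ Sat(AF AG (try2 → ¬crit2)).

No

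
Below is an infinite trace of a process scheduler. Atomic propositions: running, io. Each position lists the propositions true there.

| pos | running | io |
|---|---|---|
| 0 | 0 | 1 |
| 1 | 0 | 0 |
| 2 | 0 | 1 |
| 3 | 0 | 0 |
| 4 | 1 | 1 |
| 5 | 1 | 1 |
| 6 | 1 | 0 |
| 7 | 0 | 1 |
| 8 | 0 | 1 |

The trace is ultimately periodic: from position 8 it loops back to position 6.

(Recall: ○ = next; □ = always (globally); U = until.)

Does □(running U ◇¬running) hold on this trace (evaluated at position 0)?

Satisfied

running U ◇¬running holds at every position 0..8, and those are all positions ever visited, so □(running U ◇¬running) holds.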